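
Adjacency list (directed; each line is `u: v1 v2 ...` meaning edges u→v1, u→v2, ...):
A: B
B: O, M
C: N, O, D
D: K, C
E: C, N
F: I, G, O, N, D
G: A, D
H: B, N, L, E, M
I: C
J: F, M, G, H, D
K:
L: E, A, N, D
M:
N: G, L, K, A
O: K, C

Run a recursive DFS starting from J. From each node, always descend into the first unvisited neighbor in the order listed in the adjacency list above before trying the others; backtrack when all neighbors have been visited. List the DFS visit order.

J, F, I, C, N, G, A, B, O, K, M, D, L, E, H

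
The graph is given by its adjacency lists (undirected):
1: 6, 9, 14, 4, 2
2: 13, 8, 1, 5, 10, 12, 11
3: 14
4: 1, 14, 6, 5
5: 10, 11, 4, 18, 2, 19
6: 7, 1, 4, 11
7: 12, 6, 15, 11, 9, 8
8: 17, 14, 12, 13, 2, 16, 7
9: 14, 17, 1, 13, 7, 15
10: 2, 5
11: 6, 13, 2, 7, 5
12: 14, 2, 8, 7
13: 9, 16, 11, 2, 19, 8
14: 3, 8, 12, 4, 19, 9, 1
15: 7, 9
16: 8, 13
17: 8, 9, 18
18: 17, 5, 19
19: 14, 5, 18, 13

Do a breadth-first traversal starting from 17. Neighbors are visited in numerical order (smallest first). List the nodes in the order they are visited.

17 -> 8 -> 9 -> 18 -> 2 -> 7 -> 12 -> 13 -> 14 -> 16 -> 1 -> 15 -> 5 -> 19 -> 10 -> 11 -> 6 -> 3 -> 4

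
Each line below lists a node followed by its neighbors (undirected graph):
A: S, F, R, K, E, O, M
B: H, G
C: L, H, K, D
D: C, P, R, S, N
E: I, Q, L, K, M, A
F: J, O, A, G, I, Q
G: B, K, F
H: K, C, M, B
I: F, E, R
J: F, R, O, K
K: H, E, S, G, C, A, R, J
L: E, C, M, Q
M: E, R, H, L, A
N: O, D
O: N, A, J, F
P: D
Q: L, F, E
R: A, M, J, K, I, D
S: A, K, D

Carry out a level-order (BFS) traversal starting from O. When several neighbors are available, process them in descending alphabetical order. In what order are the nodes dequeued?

O -> N -> J -> F -> A -> D -> R -> K -> Q -> I -> G -> S -> M -> E -> P -> C -> H -> L -> B

Visit O; enqueue N, J, F, A → queue [N, J, F, A]
Visit N; enqueue D → queue [J, F, A, D]
Visit J; enqueue R, K → queue [F, A, D, R, K]
Visit F; enqueue Q, I, G → queue [A, D, R, K, Q, I, G]
Visit A; enqueue S, M, E → queue [D, R, K, Q, I, G, S, M, E]
Visit D; enqueue P, C → queue [R, K, Q, I, G, S, M, E, P, C]
Visit R → queue [K, Q, I, G, S, M, E, P, C]
Visit K; enqueue H → queue [Q, I, G, S, M, E, P, C, H]
Visit Q; enqueue L → queue [I, G, S, M, E, P, C, H, L]
Visit I → queue [G, S, M, E, P, C, H, L]
Visit G; enqueue B → queue [S, M, E, P, C, H, L, B]
Visit S → queue [M, E, P, C, H, L, B]
Visit M → queue [E, P, C, H, L, B]
Visit E → queue [P, C, H, L, B]
Visit P → queue [C, H, L, B]
Visit C → queue [H, L, B]
Visit H → queue [L, B]
Visit L → queue [B]
Visit B → queue []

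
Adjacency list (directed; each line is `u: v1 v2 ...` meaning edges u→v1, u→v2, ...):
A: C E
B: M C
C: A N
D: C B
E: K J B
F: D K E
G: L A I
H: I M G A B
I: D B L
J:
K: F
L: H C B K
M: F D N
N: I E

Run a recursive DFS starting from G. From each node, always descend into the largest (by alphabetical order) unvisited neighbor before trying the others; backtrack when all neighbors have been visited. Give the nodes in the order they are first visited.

G, L, K, F, E, J, B, M, N, I, D, C, A, H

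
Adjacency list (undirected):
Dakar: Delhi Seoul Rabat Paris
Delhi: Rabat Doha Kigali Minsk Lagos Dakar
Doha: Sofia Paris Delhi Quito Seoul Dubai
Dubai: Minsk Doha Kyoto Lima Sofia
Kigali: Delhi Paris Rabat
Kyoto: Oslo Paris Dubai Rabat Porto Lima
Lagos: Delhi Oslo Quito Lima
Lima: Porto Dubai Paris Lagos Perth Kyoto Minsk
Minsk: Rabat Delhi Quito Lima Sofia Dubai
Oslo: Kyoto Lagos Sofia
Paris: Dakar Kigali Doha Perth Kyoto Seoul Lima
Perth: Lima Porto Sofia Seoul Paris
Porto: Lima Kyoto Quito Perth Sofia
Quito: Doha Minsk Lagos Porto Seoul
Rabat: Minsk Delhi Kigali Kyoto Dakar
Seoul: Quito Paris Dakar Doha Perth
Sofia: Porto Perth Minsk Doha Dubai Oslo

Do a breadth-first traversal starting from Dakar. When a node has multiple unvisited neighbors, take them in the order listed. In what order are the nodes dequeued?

Visit Dakar; enqueue Delhi, Seoul, Rabat, Paris → queue [Delhi, Seoul, Rabat, Paris]
Visit Delhi; enqueue Doha, Kigali, Minsk, Lagos → queue [Seoul, Rabat, Paris, Doha, Kigali, Minsk, Lagos]
Visit Seoul; enqueue Quito, Perth → queue [Rabat, Paris, Doha, Kigali, Minsk, Lagos, Quito, Perth]
Visit Rabat; enqueue Kyoto → queue [Paris, Doha, Kigali, Minsk, Lagos, Quito, Perth, Kyoto]
Visit Paris; enqueue Lima → queue [Doha, Kigali, Minsk, Lagos, Quito, Perth, Kyoto, Lima]
Visit Doha; enqueue Sofia, Dubai → queue [Kigali, Minsk, Lagos, Quito, Perth, Kyoto, Lima, Sofia, Dubai]
Visit Kigali → queue [Minsk, Lagos, Quito, Perth, Kyoto, Lima, Sofia, Dubai]
Visit Minsk → queue [Lagos, Quito, Perth, Kyoto, Lima, Sofia, Dubai]
Visit Lagos; enqueue Oslo → queue [Quito, Perth, Kyoto, Lima, Sofia, Dubai, Oslo]
Visit Quito; enqueue Porto → queue [Perth, Kyoto, Lima, Sofia, Dubai, Oslo, Porto]
Visit Perth → queue [Kyoto, Lima, Sofia, Dubai, Oslo, Porto]
Visit Kyoto → queue [Lima, Sofia, Dubai, Oslo, Porto]
Visit Lima → queue [Sofia, Dubai, Oslo, Porto]
Visit Sofia → queue [Dubai, Oslo, Porto]
Visit Dubai → queue [Oslo, Porto]
Visit Oslo → queue [Porto]
Visit Porto → queue []

Dakar, Delhi, Seoul, Rabat, Paris, Doha, Kigali, Minsk, Lagos, Quito, Perth, Kyoto, Lima, Sofia, Dubai, Oslo, Porto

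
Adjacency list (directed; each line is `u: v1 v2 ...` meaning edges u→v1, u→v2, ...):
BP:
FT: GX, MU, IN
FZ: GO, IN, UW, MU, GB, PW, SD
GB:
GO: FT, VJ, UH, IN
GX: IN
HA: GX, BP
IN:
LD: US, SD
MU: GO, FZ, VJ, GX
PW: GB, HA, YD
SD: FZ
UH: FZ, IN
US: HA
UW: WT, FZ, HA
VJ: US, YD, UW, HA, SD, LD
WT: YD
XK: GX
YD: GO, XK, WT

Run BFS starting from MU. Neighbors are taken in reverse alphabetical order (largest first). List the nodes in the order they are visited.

Visit MU; enqueue VJ, GX, GO, FZ → queue [VJ, GX, GO, FZ]
Visit VJ; enqueue YD, UW, US, SD, LD, HA → queue [GX, GO, FZ, YD, UW, US, SD, LD, HA]
Visit GX; enqueue IN → queue [GO, FZ, YD, UW, US, SD, LD, HA, IN]
Visit GO; enqueue UH, FT → queue [FZ, YD, UW, US, SD, LD, HA, IN, UH, FT]
Visit FZ; enqueue PW, GB → queue [YD, UW, US, SD, LD, HA, IN, UH, FT, PW, GB]
Visit YD; enqueue XK, WT → queue [UW, US, SD, LD, HA, IN, UH, FT, PW, GB, XK, WT]
Visit UW → queue [US, SD, LD, HA, IN, UH, FT, PW, GB, XK, WT]
Visit US → queue [SD, LD, HA, IN, UH, FT, PW, GB, XK, WT]
Visit SD → queue [LD, HA, IN, UH, FT, PW, GB, XK, WT]
Visit LD → queue [HA, IN, UH, FT, PW, GB, XK, WT]
Visit HA; enqueue BP → queue [IN, UH, FT, PW, GB, XK, WT, BP]
Visit IN → queue [UH, FT, PW, GB, XK, WT, BP]
Visit UH → queue [FT, PW, GB, XK, WT, BP]
Visit FT → queue [PW, GB, XK, WT, BP]
Visit PW → queue [GB, XK, WT, BP]
Visit GB → queue [XK, WT, BP]
Visit XK → queue [WT, BP]
Visit WT → queue [BP]
Visit BP → queue []

MU VJ GX GO FZ YD UW US SD LD HA IN UH FT PW GB XK WT BP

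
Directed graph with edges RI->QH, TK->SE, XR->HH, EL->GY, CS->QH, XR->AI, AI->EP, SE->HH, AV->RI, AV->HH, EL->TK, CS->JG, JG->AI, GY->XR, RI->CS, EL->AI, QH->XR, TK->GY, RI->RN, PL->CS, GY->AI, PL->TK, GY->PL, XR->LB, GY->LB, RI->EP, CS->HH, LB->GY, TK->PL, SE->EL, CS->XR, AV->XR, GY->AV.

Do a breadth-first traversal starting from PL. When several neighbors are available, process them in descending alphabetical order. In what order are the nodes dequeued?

PL, TK, CS, SE, GY, XR, QH, JG, HH, EL, LB, AV, AI, RI, EP, RN

Visit PL; enqueue TK, CS → queue [TK, CS]
Visit TK; enqueue SE, GY → queue [CS, SE, GY]
Visit CS; enqueue XR, QH, JG, HH → queue [SE, GY, XR, QH, JG, HH]
Visit SE; enqueue EL → queue [GY, XR, QH, JG, HH, EL]
Visit GY; enqueue LB, AV, AI → queue [XR, QH, JG, HH, EL, LB, AV, AI]
Visit XR → queue [QH, JG, HH, EL, LB, AV, AI]
Visit QH → queue [JG, HH, EL, LB, AV, AI]
Visit JG → queue [HH, EL, LB, AV, AI]
Visit HH → queue [EL, LB, AV, AI]
Visit EL → queue [LB, AV, AI]
Visit LB → queue [AV, AI]
Visit AV; enqueue RI → queue [AI, RI]
Visit AI; enqueue EP → queue [RI, EP]
Visit RI; enqueue RN → queue [EP, RN]
Visit EP → queue [RN]
Visit RN → queue []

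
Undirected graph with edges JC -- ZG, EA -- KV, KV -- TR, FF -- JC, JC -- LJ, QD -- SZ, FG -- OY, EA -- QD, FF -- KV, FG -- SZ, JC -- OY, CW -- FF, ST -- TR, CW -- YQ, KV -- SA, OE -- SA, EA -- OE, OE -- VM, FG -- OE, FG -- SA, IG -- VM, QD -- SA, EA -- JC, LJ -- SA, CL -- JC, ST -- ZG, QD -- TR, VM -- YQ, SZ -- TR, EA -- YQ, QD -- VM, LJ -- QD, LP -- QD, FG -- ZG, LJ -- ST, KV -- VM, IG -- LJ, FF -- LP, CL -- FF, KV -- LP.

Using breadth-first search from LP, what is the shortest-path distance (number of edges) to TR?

2

Level 0: LP
Level 1: FF, KV, QD
Level 2: CL, CW, EA, JC, LJ, SA, SZ, TR, VM
Level 3: FG, IG, OE, OY, ST, YQ, ZG
TR first appears at level 2.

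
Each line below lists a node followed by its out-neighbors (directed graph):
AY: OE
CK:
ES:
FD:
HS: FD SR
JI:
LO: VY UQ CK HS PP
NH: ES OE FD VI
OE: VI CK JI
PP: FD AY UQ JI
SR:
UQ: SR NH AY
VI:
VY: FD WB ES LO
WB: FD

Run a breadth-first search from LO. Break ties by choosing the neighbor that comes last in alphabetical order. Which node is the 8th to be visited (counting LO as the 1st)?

FD

Visit LO; enqueue VY, UQ, PP, HS, CK → queue [VY, UQ, PP, HS, CK]
Visit VY; enqueue WB, FD, ES → queue [UQ, PP, HS, CK, WB, FD, ES]
Visit UQ; enqueue SR, NH, AY → queue [PP, HS, CK, WB, FD, ES, SR, NH, AY]
Visit PP; enqueue JI → queue [HS, CK, WB, FD, ES, SR, NH, AY, JI]
Visit HS → queue [CK, WB, FD, ES, SR, NH, AY, JI]
Visit CK → queue [WB, FD, ES, SR, NH, AY, JI]
Visit WB → queue [FD, ES, SR, NH, AY, JI]
Visit FD → queue [ES, SR, NH, AY, JI]
Visit ES → queue [SR, NH, AY, JI]
Visit SR → queue [NH, AY, JI]
Visit NH; enqueue VI, OE → queue [AY, JI, VI, OE]
Visit AY → queue [JI, VI, OE]
Visit JI → queue [VI, OE]
Visit VI → queue [OE]
Visit OE → queue []

Visit order: LO, VY, UQ, PP, HS, CK, WB, FD, ES, SR, NH, AY, JI, VI, OE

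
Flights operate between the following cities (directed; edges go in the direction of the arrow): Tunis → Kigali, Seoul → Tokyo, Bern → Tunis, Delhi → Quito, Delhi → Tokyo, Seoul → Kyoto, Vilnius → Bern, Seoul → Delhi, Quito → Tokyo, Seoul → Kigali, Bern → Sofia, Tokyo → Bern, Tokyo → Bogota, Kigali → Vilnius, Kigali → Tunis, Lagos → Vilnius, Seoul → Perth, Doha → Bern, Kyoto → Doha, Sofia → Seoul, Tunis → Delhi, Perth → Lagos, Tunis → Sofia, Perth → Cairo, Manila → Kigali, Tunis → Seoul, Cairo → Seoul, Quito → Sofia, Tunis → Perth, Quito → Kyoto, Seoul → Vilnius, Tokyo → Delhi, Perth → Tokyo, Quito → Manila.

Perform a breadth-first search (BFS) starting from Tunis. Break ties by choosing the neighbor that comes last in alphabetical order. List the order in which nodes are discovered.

Tunis → Sofia → Seoul → Perth → Kigali → Delhi → Vilnius → Tokyo → Kyoto → Lagos → Cairo → Quito → Bern → Bogota → Doha → Manila

Visit Tunis; enqueue Sofia, Seoul, Perth, Kigali, Delhi → queue [Sofia, Seoul, Perth, Kigali, Delhi]
Visit Sofia → queue [Seoul, Perth, Kigali, Delhi]
Visit Seoul; enqueue Vilnius, Tokyo, Kyoto → queue [Perth, Kigali, Delhi, Vilnius, Tokyo, Kyoto]
Visit Perth; enqueue Lagos, Cairo → queue [Kigali, Delhi, Vilnius, Tokyo, Kyoto, Lagos, Cairo]
Visit Kigali → queue [Delhi, Vilnius, Tokyo, Kyoto, Lagos, Cairo]
Visit Delhi; enqueue Quito → queue [Vilnius, Tokyo, Kyoto, Lagos, Cairo, Quito]
Visit Vilnius; enqueue Bern → queue [Tokyo, Kyoto, Lagos, Cairo, Quito, Bern]
Visit Tokyo; enqueue Bogota → queue [Kyoto, Lagos, Cairo, Quito, Bern, Bogota]
Visit Kyoto; enqueue Doha → queue [Lagos, Cairo, Quito, Bern, Bogota, Doha]
Visit Lagos → queue [Cairo, Quito, Bern, Bogota, Doha]
Visit Cairo → queue [Quito, Bern, Bogota, Doha]
Visit Quito; enqueue Manila → queue [Bern, Bogota, Doha, Manila]
Visit Bern → queue [Bogota, Doha, Manila]
Visit Bogota → queue [Doha, Manila]
Visit Doha → queue [Manila]
Visit Manila → queue []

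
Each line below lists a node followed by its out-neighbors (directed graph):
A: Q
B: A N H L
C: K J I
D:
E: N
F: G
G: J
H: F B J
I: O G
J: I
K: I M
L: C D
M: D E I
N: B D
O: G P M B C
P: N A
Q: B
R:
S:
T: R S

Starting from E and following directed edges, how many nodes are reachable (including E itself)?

17

BFS from E visits: E, N, B, D, A, H, L, Q, F, J, C, G, I, K, O, M, P
Reachable nodes: 17 of 20 total.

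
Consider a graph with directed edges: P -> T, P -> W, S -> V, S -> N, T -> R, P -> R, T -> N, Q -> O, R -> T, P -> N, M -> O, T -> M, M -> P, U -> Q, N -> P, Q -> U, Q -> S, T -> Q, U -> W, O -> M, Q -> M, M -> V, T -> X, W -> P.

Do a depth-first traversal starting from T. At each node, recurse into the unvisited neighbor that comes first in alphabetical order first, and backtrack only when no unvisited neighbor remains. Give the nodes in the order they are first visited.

T M O P N R W V Q S U X

Visit T
T → M
M → O
M → P
P → N
P → R
P → W
M → V
T → Q
Q → S
Q → U
T → X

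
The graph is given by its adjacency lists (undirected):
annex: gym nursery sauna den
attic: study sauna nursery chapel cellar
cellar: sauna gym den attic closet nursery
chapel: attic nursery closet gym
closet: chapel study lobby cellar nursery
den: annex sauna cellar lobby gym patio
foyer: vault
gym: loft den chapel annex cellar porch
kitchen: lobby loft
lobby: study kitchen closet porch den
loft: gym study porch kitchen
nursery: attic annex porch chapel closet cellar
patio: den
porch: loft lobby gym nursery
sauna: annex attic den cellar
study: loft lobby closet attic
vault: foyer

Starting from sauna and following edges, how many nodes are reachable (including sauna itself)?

15

BFS from sauna visits: sauna, annex, attic, den, cellar, gym, nursery, study, chapel, lobby, patio, closet, loft, porch, kitchen
Reachable nodes: 15 of 17 total.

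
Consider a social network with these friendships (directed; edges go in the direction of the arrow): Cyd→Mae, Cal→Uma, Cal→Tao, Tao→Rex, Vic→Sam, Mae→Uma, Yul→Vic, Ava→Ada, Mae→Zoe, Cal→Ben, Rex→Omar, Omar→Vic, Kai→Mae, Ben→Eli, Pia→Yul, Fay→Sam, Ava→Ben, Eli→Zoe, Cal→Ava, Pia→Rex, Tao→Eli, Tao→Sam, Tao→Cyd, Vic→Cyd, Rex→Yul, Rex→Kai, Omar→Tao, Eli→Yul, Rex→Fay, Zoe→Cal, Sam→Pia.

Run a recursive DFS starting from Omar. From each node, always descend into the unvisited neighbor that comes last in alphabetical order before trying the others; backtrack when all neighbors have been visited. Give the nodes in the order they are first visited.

Visit Omar
Omar → Vic
Vic → Sam
Sam → Pia
Pia → Yul
Pia → Rex
Rex → Kai
Kai → Mae
Mae → Zoe
Zoe → Cal
Cal → Uma
Cal → Tao
Tao → Eli
Tao → Cyd
Cal → Ben
Cal → Ava
Ava → Ada
Rex → Fay

Omar, Vic, Sam, Pia, Yul, Rex, Kai, Mae, Zoe, Cal, Uma, Tao, Eli, Cyd, Ben, Ava, Ada, Fay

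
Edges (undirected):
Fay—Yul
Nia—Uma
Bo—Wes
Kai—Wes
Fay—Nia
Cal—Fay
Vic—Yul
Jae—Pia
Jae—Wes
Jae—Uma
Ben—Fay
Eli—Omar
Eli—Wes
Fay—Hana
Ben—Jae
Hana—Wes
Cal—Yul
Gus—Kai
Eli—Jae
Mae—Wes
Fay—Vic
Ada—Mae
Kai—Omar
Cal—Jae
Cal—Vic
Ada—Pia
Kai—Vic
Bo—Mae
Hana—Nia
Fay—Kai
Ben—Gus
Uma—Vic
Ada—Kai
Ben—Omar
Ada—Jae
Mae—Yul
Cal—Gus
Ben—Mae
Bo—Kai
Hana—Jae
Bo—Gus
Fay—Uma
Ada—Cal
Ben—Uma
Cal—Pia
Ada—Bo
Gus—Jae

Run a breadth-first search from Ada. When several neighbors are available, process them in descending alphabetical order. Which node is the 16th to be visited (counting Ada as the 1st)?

Hana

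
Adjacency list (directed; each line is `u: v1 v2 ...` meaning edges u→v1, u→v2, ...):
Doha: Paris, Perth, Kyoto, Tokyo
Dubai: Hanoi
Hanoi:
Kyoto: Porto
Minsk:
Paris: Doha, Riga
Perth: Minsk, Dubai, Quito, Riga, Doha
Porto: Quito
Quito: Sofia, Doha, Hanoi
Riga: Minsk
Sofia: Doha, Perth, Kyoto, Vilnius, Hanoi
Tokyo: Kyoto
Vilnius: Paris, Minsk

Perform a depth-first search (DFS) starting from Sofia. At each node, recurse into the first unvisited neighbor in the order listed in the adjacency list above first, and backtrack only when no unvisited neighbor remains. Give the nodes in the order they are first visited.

Sofia -> Doha -> Paris -> Riga -> Minsk -> Perth -> Dubai -> Hanoi -> Quito -> Kyoto -> Porto -> Tokyo -> Vilnius

Visit Sofia
Sofia → Doha
Doha → Paris
Paris → Riga
Riga → Minsk
Doha → Perth
Perth → Dubai
Dubai → Hanoi
Perth → Quito
Doha → Kyoto
Kyoto → Porto
Doha → Tokyo
Sofia → Vilnius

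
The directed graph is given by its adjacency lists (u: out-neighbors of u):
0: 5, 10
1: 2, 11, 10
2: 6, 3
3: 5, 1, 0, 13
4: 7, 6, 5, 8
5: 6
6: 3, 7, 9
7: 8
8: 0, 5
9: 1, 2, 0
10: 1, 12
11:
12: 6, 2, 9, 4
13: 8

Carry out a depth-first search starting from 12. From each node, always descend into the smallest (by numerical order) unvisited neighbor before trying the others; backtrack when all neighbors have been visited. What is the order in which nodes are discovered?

12, 2, 3, 0, 5, 6, 7, 8, 9, 1, 10, 11, 13, 4

Visit 12
12 → 2
2 → 3
3 → 0
0 → 5
5 → 6
6 → 7
7 → 8
6 → 9
9 → 1
1 → 10
1 → 11
3 → 13
12 → 4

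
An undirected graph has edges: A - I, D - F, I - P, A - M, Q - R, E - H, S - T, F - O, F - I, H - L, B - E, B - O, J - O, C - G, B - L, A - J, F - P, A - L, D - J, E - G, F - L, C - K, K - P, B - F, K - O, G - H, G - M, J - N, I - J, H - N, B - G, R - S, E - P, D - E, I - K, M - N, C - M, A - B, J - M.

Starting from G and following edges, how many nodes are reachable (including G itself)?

16

BFS from G visits: G, B, C, E, H, M, A, F, L, O, K, D, P, N, J, I
Reachable nodes: 16 of 20 total.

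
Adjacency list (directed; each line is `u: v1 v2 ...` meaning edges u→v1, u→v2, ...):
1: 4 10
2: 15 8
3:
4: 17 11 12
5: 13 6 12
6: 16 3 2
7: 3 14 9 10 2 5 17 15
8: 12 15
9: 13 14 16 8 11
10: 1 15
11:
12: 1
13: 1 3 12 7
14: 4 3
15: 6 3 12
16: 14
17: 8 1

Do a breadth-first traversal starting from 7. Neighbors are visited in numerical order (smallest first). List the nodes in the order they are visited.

Visit 7; enqueue 2, 3, 5, 9, 10, 14, 15, 17 → queue [2, 3, 5, 9, 10, 14, 15, 17]
Visit 2; enqueue 8 → queue [3, 5, 9, 10, 14, 15, 17, 8]
Visit 3 → queue [5, 9, 10, 14, 15, 17, 8]
Visit 5; enqueue 6, 12, 13 → queue [9, 10, 14, 15, 17, 8, 6, 12, 13]
Visit 9; enqueue 11, 16 → queue [10, 14, 15, 17, 8, 6, 12, 13, 11, 16]
Visit 10; enqueue 1 → queue [14, 15, 17, 8, 6, 12, 13, 11, 16, 1]
Visit 14; enqueue 4 → queue [15, 17, 8, 6, 12, 13, 11, 16, 1, 4]
Visit 15 → queue [17, 8, 6, 12, 13, 11, 16, 1, 4]
Visit 17 → queue [8, 6, 12, 13, 11, 16, 1, 4]
Visit 8 → queue [6, 12, 13, 11, 16, 1, 4]
Visit 6 → queue [12, 13, 11, 16, 1, 4]
Visit 12 → queue [13, 11, 16, 1, 4]
Visit 13 → queue [11, 16, 1, 4]
Visit 11 → queue [16, 1, 4]
Visit 16 → queue [1, 4]
Visit 1 → queue [4]
Visit 4 → queue []

7 2 3 5 9 10 14 15 17 8 6 12 13 11 16 1 4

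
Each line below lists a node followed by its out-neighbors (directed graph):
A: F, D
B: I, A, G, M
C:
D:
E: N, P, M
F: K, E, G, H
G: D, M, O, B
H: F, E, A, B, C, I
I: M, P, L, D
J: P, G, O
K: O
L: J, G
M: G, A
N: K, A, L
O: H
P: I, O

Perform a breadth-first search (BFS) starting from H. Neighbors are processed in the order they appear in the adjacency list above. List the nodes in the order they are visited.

Visit H; enqueue F, E, A, B, C, I → queue [F, E, A, B, C, I]
Visit F; enqueue K, G → queue [E, A, B, C, I, K, G]
Visit E; enqueue N, P, M → queue [A, B, C, I, K, G, N, P, M]
Visit A; enqueue D → queue [B, C, I, K, G, N, P, M, D]
Visit B → queue [C, I, K, G, N, P, M, D]
Visit C → queue [I, K, G, N, P, M, D]
Visit I; enqueue L → queue [K, G, N, P, M, D, L]
Visit K; enqueue O → queue [G, N, P, M, D, L, O]
Visit G → queue [N, P, M, D, L, O]
Visit N → queue [P, M, D, L, O]
Visit P → queue [M, D, L, O]
Visit M → queue [D, L, O]
Visit D → queue [L, O]
Visit L; enqueue J → queue [O, J]
Visit O → queue [J]
Visit J → queue []

H, F, E, A, B, C, I, K, G, N, P, M, D, L, O, J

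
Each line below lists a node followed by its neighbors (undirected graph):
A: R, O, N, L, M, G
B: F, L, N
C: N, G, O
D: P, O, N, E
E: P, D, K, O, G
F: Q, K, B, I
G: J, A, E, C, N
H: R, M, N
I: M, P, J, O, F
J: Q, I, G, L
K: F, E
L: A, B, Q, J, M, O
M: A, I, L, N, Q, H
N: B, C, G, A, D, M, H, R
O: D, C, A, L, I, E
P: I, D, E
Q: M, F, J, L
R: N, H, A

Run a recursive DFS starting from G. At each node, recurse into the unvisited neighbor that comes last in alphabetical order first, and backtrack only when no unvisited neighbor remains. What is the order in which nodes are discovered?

Visit G
G → N
N → R
R → H
H → M
M → Q
Q → L
L → O
O → I
I → P
P → E
E → K
K → F
F → B
E → D
I → J
O → C
O → A

G -> N -> R -> H -> M -> Q -> L -> O -> I -> P -> E -> K -> F -> B -> D -> J -> C -> A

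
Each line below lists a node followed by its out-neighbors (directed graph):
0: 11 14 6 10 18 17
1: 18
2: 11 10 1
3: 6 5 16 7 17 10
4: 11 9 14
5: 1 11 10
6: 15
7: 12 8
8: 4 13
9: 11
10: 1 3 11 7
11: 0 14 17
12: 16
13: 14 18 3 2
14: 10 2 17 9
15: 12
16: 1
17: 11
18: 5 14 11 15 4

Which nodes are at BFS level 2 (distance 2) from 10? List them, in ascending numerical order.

Level 0: 10
Level 1: 1, 3, 7, 11
Level 2: 0, 5, 6, 8, 12, 14, 16, 17, 18
Level 3: 2, 4, 9, 13, 15

0, 5, 6, 8, 12, 14, 16, 17, 18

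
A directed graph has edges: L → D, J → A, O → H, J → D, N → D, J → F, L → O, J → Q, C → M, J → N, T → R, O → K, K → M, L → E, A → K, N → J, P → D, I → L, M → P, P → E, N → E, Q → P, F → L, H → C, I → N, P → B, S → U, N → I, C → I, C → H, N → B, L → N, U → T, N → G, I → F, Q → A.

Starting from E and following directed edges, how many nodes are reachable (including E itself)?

1

BFS from E visits: E
Reachable nodes: 1 of 21 total.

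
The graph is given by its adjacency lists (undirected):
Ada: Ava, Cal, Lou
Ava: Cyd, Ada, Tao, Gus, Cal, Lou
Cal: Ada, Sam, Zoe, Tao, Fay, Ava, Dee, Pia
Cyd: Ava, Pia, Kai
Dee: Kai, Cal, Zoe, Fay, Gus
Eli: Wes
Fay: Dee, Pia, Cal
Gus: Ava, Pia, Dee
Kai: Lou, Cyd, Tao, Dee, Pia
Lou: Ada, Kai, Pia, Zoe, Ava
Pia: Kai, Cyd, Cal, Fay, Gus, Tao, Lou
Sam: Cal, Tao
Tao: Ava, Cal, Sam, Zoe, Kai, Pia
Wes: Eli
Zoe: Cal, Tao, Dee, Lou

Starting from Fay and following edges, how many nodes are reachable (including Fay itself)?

13

BFS from Fay visits: Fay, Dee, Pia, Cal, Kai, Zoe, Gus, Cyd, Tao, Lou, Ada, Sam, Ava
Reachable nodes: 13 of 15 total.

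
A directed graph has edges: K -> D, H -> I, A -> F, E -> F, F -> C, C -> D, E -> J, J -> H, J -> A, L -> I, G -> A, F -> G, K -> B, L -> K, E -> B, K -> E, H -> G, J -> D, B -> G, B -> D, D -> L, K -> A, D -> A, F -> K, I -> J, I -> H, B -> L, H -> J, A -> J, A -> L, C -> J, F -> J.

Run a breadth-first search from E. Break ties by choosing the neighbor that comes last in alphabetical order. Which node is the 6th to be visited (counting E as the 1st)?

Visit E; enqueue J, F, B → queue [J, F, B]
Visit J; enqueue H, D, A → queue [F, B, H, D, A]
Visit F; enqueue K, G, C → queue [B, H, D, A, K, G, C]
Visit B; enqueue L → queue [H, D, A, K, G, C, L]
Visit H; enqueue I → queue [D, A, K, G, C, L, I]
Visit D → queue [A, K, G, C, L, I]
Visit A → queue [K, G, C, L, I]
Visit K → queue [G, C, L, I]
Visit G → queue [C, L, I]
Visit C → queue [L, I]
Visit L → queue [I]
Visit I → queue []

Visit order: E, J, F, B, H, D, A, K, G, C, L, I

D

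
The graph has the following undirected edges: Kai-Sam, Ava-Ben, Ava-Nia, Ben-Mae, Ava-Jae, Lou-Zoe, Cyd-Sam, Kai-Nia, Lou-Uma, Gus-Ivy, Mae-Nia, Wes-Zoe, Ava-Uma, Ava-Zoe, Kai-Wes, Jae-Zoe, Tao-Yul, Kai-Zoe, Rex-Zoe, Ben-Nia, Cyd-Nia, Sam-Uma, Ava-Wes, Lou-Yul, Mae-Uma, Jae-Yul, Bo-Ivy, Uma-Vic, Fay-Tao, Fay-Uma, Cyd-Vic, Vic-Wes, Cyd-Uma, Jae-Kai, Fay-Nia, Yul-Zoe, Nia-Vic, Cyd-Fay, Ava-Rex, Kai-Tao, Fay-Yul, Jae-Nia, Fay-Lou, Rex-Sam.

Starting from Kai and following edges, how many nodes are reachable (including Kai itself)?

17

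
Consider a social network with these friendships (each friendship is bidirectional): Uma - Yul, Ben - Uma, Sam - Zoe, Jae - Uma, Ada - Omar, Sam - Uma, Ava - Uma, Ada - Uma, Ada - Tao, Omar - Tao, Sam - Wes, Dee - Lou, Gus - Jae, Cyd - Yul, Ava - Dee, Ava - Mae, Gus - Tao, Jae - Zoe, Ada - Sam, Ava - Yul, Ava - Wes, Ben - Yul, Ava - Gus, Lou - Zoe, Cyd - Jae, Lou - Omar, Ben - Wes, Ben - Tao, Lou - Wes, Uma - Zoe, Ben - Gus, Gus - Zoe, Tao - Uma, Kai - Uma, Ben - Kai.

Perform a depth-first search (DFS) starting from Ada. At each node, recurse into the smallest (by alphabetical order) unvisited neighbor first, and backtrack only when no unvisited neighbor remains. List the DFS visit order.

Visit Ada
Ada → Omar
Omar → Lou
Lou → Dee
Dee → Ava
Ava → Gus
Gus → Ben
Ben → Kai
Kai → Uma
Uma → Jae
Jae → Cyd
Cyd → Yul
Jae → Zoe
Zoe → Sam
Sam → Wes
Uma → Tao
Ava → Mae

Ada, Omar, Lou, Dee, Ava, Gus, Ben, Kai, Uma, Jae, Cyd, Yul, Zoe, Sam, Wes, Tao, Mae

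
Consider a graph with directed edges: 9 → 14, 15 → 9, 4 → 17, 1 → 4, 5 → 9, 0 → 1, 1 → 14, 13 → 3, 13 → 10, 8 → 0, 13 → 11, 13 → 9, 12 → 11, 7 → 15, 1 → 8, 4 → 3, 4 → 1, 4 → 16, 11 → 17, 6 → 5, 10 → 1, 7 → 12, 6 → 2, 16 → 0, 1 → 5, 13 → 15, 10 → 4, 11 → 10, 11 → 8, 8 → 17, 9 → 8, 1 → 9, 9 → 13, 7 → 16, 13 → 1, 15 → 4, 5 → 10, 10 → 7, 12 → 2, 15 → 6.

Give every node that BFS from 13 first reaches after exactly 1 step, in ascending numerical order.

1, 3, 9, 10, 11, 15

Level 0: 13
Level 1: 1, 3, 9, 10, 11, 15
Level 2: 4, 5, 6, 7, 8, 14, 17
Level 3: 0, 2, 12, 16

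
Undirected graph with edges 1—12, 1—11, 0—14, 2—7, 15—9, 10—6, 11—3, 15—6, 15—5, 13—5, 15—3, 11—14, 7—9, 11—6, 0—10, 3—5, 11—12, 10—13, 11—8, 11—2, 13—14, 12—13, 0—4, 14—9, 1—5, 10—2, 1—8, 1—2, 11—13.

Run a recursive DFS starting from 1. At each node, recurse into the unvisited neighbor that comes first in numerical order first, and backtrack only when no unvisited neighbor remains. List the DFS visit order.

1 → 2 → 7 → 9 → 14 → 0 → 4 → 10 → 6 → 11 → 3 → 5 → 13 → 12 → 15 → 8

Visit 1
1 → 2
2 → 7
7 → 9
9 → 14
14 → 0
0 → 4
0 → 10
10 → 6
6 → 11
11 → 3
3 → 5
5 → 13
13 → 12
5 → 15
11 → 8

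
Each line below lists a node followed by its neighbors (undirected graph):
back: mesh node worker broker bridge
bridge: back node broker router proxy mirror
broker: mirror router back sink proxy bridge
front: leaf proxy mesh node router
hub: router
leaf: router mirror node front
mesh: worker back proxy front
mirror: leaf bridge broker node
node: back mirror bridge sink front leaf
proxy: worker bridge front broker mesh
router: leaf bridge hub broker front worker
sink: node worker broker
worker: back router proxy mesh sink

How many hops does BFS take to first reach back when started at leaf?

2

Level 0: leaf
Level 1: front, mirror, node, router
Level 2: back, bridge, broker, hub, mesh, proxy, sink, worker
back first appears at level 2.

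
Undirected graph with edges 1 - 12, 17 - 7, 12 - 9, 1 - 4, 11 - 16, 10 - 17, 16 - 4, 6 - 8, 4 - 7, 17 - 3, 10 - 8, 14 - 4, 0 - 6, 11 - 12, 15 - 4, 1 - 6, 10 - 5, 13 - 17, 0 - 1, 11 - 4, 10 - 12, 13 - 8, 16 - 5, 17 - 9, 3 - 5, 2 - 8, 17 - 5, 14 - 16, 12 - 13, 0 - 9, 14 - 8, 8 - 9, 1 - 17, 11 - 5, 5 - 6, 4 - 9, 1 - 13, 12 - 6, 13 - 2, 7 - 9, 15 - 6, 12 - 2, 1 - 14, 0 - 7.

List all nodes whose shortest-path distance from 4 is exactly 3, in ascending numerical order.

2, 3, 10

Level 0: 4
Level 1: 1, 7, 9, 11, 14, 15, 16
Level 2: 0, 5, 6, 8, 12, 13, 17
Level 3: 2, 3, 10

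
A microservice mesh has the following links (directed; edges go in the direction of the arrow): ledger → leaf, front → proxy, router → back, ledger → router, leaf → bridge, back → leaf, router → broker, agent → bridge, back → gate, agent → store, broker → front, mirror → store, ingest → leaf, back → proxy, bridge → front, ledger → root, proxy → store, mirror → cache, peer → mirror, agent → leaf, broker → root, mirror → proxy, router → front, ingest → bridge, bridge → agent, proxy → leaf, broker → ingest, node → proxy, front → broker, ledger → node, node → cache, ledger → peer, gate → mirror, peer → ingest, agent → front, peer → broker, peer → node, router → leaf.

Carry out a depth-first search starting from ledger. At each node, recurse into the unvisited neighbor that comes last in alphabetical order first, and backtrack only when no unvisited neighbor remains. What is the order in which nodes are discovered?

ledger router leaf bridge front proxy store broker root ingest agent back gate mirror cache peer node

Visit ledger
ledger → router
router → leaf
leaf → bridge
bridge → front
front → proxy
proxy → store
front → broker
broker → root
broker → ingest
bridge → agent
router → back
back → gate
gate → mirror
mirror → cache
ledger → peer
peer → node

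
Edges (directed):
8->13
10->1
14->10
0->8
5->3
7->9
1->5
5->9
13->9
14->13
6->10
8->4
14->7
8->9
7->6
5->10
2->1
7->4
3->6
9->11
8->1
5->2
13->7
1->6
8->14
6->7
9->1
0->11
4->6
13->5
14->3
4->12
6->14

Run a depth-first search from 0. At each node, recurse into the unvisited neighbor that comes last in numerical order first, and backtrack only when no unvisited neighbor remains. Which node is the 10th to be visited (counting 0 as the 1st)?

7

Visit 0
0 → 11
0 → 8
8 → 14
14 → 13
13 → 9
9 → 1
1 → 6
6 → 10
6 → 7
7 → 4
4 → 12
1 → 5
5 → 3
5 → 2

Visit order: 0, 11, 8, 14, 13, 9, 1, 6, 10, 7, 4, 12, 5, 3, 2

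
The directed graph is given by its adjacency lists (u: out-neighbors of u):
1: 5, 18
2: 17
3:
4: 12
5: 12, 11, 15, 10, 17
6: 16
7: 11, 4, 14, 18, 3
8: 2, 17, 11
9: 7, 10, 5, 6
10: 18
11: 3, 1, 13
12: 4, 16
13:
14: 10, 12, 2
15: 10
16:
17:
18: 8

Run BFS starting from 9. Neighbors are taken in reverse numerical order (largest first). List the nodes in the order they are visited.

9 -> 10 -> 7 -> 6 -> 5 -> 18 -> 14 -> 11 -> 4 -> 3 -> 16 -> 17 -> 15 -> 12 -> 8 -> 2 -> 13 -> 1

Visit 9; enqueue 10, 7, 6, 5 → queue [10, 7, 6, 5]
Visit 10; enqueue 18 → queue [7, 6, 5, 18]
Visit 7; enqueue 14, 11, 4, 3 → queue [6, 5, 18, 14, 11, 4, 3]
Visit 6; enqueue 16 → queue [5, 18, 14, 11, 4, 3, 16]
Visit 5; enqueue 17, 15, 12 → queue [18, 14, 11, 4, 3, 16, 17, 15, 12]
Visit 18; enqueue 8 → queue [14, 11, 4, 3, 16, 17, 15, 12, 8]
Visit 14; enqueue 2 → queue [11, 4, 3, 16, 17, 15, 12, 8, 2]
Visit 11; enqueue 13, 1 → queue [4, 3, 16, 17, 15, 12, 8, 2, 13, 1]
Visit 4 → queue [3, 16, 17, 15, 12, 8, 2, 13, 1]
Visit 3 → queue [16, 17, 15, 12, 8, 2, 13, 1]
Visit 16 → queue [17, 15, 12, 8, 2, 13, 1]
Visit 17 → queue [15, 12, 8, 2, 13, 1]
Visit 15 → queue [12, 8, 2, 13, 1]
Visit 12 → queue [8, 2, 13, 1]
Visit 8 → queue [2, 13, 1]
Visit 2 → queue [13, 1]
Visit 13 → queue [1]
Visit 1 → queue []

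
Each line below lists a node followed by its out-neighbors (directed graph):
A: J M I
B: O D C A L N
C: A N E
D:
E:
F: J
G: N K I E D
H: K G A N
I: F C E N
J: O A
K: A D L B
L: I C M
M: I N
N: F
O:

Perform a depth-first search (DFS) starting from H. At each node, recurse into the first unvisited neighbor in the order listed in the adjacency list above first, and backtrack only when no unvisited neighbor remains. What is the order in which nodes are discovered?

H, K, A, J, O, M, I, F, C, N, E, D, L, B, G

Visit H
H → K
K → A
A → J
J → O
A → M
M → I
I → F
I → C
C → N
C → E
K → D
K → L
K → B
H → G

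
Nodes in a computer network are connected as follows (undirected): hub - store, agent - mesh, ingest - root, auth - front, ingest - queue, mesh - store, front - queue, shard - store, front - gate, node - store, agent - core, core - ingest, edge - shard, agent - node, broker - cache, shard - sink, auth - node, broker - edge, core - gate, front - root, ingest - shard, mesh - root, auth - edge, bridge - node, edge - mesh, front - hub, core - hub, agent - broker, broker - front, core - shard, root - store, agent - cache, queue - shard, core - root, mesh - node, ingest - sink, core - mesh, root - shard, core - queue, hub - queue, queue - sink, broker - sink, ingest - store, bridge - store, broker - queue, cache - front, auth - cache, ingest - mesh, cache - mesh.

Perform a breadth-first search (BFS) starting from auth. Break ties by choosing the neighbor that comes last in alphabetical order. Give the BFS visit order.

Visit auth; enqueue node, front, edge, cache → queue [node, front, edge, cache]
Visit node; enqueue store, mesh, bridge, agent → queue [front, edge, cache, store, mesh, bridge, agent]
Visit front; enqueue root, queue, hub, gate, broker → queue [edge, cache, store, mesh, bridge, agent, root, queue, hub, gate, broker]
Visit edge; enqueue shard → queue [cache, store, mesh, bridge, agent, root, queue, hub, gate, broker, shard]
Visit cache → queue [store, mesh, bridge, agent, root, queue, hub, gate, broker, shard]
Visit store; enqueue ingest → queue [mesh, bridge, agent, root, queue, hub, gate, broker, shard, ingest]
Visit mesh; enqueue core → queue [bridge, agent, root, queue, hub, gate, broker, shard, ingest, core]
Visit bridge → queue [agent, root, queue, hub, gate, broker, shard, ingest, core]
Visit agent → queue [root, queue, hub, gate, broker, shard, ingest, core]
Visit root → queue [queue, hub, gate, broker, shard, ingest, core]
Visit queue; enqueue sink → queue [hub, gate, broker, shard, ingest, core, sink]
Visit hub → queue [gate, broker, shard, ingest, core, sink]
Visit gate → queue [broker, shard, ingest, core, sink]
Visit broker → queue [shard, ingest, core, sink]
Visit shard → queue [ingest, core, sink]
Visit ingest → queue [core, sink]
Visit core → queue [sink]
Visit sink → queue []

auth → node → front → edge → cache → store → mesh → bridge → agent → root → queue → hub → gate → broker → shard → ingest → core → sink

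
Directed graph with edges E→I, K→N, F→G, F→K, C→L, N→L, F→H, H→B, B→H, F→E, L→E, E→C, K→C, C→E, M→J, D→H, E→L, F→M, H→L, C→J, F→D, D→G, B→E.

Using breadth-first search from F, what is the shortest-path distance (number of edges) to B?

2

Level 0: F
Level 1: D, E, G, H, K, M
Level 2: B, C, I, J, L, N
B first appears at level 2.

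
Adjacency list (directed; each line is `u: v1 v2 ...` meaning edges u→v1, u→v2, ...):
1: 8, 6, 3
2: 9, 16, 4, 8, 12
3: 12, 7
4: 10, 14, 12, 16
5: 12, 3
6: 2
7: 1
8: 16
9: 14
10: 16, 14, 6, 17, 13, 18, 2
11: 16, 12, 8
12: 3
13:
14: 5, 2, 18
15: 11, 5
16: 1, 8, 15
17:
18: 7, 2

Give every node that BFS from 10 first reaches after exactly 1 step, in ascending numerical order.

2, 6, 13, 14, 16, 17, 18

Level 0: 10
Level 1: 2, 6, 13, 14, 16, 17, 18
Level 2: 1, 4, 5, 7, 8, 9, 12, 15
Level 3: 3, 11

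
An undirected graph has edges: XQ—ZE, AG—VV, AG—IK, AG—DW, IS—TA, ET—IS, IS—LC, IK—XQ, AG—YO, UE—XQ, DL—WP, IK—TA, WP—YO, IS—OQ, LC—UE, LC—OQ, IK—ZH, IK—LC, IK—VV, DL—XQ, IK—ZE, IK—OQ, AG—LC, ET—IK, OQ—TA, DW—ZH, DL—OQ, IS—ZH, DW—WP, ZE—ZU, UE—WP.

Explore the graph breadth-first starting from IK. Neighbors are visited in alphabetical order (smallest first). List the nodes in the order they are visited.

IK -> AG -> ET -> LC -> OQ -> TA -> VV -> XQ -> ZE -> ZH -> DW -> YO -> IS -> UE -> DL -> ZU -> WP

Visit IK; enqueue AG, ET, LC, OQ, TA, VV, XQ, ZE, ZH → queue [AG, ET, LC, OQ, TA, VV, XQ, ZE, ZH]
Visit AG; enqueue DW, YO → queue [ET, LC, OQ, TA, VV, XQ, ZE, ZH, DW, YO]
Visit ET; enqueue IS → queue [LC, OQ, TA, VV, XQ, ZE, ZH, DW, YO, IS]
Visit LC; enqueue UE → queue [OQ, TA, VV, XQ, ZE, ZH, DW, YO, IS, UE]
Visit OQ; enqueue DL → queue [TA, VV, XQ, ZE, ZH, DW, YO, IS, UE, DL]
Visit TA → queue [VV, XQ, ZE, ZH, DW, YO, IS, UE, DL]
Visit VV → queue [XQ, ZE, ZH, DW, YO, IS, UE, DL]
Visit XQ → queue [ZE, ZH, DW, YO, IS, UE, DL]
Visit ZE; enqueue ZU → queue [ZH, DW, YO, IS, UE, DL, ZU]
Visit ZH → queue [DW, YO, IS, UE, DL, ZU]
Visit DW; enqueue WP → queue [YO, IS, UE, DL, ZU, WP]
Visit YO → queue [IS, UE, DL, ZU, WP]
Visit IS → queue [UE, DL, ZU, WP]
Visit UE → queue [DL, ZU, WP]
Visit DL → queue [ZU, WP]
Visit ZU → queue [WP]
Visit WP → queue []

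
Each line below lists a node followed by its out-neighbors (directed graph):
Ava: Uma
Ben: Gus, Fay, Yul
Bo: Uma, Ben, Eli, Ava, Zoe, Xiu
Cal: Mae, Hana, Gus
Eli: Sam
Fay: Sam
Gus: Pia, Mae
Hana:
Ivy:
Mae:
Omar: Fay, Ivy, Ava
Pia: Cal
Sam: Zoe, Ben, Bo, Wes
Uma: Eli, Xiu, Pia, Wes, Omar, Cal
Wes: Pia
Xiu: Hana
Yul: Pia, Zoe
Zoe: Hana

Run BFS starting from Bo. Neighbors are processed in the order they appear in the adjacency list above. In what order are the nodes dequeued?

Visit Bo; enqueue Uma, Ben, Eli, Ava, Zoe, Xiu → queue [Uma, Ben, Eli, Ava, Zoe, Xiu]
Visit Uma; enqueue Pia, Wes, Omar, Cal → queue [Ben, Eli, Ava, Zoe, Xiu, Pia, Wes, Omar, Cal]
Visit Ben; enqueue Gus, Fay, Yul → queue [Eli, Ava, Zoe, Xiu, Pia, Wes, Omar, Cal, Gus, Fay, Yul]
Visit Eli; enqueue Sam → queue [Ava, Zoe, Xiu, Pia, Wes, Omar, Cal, Gus, Fay, Yul, Sam]
Visit Ava → queue [Zoe, Xiu, Pia, Wes, Omar, Cal, Gus, Fay, Yul, Sam]
Visit Zoe; enqueue Hana → queue [Xiu, Pia, Wes, Omar, Cal, Gus, Fay, Yul, Sam, Hana]
Visit Xiu → queue [Pia, Wes, Omar, Cal, Gus, Fay, Yul, Sam, Hana]
Visit Pia → queue [Wes, Omar, Cal, Gus, Fay, Yul, Sam, Hana]
Visit Wes → queue [Omar, Cal, Gus, Fay, Yul, Sam, Hana]
Visit Omar; enqueue Ivy → queue [Cal, Gus, Fay, Yul, Sam, Hana, Ivy]
Visit Cal; enqueue Mae → queue [Gus, Fay, Yul, Sam, Hana, Ivy, Mae]
Visit Gus → queue [Fay, Yul, Sam, Hana, Ivy, Mae]
Visit Fay → queue [Yul, Sam, Hana, Ivy, Mae]
Visit Yul → queue [Sam, Hana, Ivy, Mae]
Visit Sam → queue [Hana, Ivy, Mae]
Visit Hana → queue [Ivy, Mae]
Visit Ivy → queue [Mae]
Visit Mae → queue []

Bo Uma Ben Eli Ava Zoe Xiu Pia Wes Omar Cal Gus Fay Yul Sam Hana Ivy Mae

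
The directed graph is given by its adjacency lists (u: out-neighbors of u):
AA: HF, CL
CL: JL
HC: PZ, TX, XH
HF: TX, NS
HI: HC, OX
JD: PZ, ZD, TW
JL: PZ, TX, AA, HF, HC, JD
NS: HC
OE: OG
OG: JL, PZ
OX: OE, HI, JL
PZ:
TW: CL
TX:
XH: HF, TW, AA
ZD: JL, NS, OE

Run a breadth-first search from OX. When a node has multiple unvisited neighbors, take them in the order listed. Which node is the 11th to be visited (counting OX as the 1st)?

JD

Visit OX; enqueue OE, HI, JL → queue [OE, HI, JL]
Visit OE; enqueue OG → queue [HI, JL, OG]
Visit HI; enqueue HC → queue [JL, OG, HC]
Visit JL; enqueue PZ, TX, AA, HF, JD → queue [OG, HC, PZ, TX, AA, HF, JD]
Visit OG → queue [HC, PZ, TX, AA, HF, JD]
Visit HC; enqueue XH → queue [PZ, TX, AA, HF, JD, XH]
Visit PZ → queue [TX, AA, HF, JD, XH]
Visit TX → queue [AA, HF, JD, XH]
Visit AA; enqueue CL → queue [HF, JD, XH, CL]
Visit HF; enqueue NS → queue [JD, XH, CL, NS]
Visit JD; enqueue ZD, TW → queue [XH, CL, NS, ZD, TW]
Visit XH → queue [CL, NS, ZD, TW]
Visit CL → queue [NS, ZD, TW]
Visit NS → queue [ZD, TW]
Visit ZD → queue [TW]
Visit TW → queue []

Visit order: OX, OE, HI, JL, OG, HC, PZ, TX, AA, HF, JD, XH, CL, NS, ZD, TW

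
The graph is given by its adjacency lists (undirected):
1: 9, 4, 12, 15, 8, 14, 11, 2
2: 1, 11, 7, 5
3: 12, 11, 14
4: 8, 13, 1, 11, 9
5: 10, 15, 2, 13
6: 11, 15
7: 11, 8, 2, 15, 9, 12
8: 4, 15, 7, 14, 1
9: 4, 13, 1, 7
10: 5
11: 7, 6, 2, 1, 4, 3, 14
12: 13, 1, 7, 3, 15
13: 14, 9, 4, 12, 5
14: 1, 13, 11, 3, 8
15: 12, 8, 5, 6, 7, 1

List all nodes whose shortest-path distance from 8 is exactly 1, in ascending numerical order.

1, 4, 7, 14, 15

Level 0: 8
Level 1: 1, 4, 7, 14, 15
Level 2: 2, 3, 5, 6, 9, 11, 12, 13
Level 3: 10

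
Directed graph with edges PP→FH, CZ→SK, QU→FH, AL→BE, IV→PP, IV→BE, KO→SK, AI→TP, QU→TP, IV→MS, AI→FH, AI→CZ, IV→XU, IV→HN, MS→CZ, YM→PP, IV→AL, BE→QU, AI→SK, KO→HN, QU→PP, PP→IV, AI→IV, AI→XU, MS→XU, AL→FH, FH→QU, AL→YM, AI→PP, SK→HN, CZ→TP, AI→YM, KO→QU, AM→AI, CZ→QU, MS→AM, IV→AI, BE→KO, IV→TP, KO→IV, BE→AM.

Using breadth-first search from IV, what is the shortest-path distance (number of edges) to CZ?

2

Level 0: IV
Level 1: AI, AL, BE, HN, MS, PP, TP, XU
Level 2: AM, CZ, FH, KO, QU, SK, YM
CZ first appears at level 2.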